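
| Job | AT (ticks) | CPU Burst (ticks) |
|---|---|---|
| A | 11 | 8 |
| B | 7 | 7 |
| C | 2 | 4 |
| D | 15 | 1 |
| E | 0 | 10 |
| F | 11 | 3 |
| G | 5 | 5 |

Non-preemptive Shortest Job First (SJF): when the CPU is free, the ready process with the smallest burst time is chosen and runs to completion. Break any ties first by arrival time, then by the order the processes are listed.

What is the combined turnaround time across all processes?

Schedule: | E 0-10 | C 10-14 | F 14-17 | D 17-18 | G 18-23 | B 23-30 | A 30-38 |
Completion: A=38  B=30  C=14  D=18  E=10  F=17  G=23
Turnaround (C−A): A=27  B=23  C=12  D=3  E=10  F=6  G=18
Turnaround = completion − arrival: A=27, B=23, C=12, D=3, E=10, F=6, G=18
Total turnaround = 27 + 23 + 12 + 3 + 10 + 6 + 18 = 99

99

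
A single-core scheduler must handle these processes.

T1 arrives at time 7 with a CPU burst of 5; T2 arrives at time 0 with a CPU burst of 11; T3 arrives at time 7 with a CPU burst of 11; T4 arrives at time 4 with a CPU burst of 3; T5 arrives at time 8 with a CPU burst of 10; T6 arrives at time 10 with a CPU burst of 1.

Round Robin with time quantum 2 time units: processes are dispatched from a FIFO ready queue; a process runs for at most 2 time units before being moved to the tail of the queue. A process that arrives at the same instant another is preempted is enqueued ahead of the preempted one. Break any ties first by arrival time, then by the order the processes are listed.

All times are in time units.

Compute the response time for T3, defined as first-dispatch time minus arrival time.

Timeline: | T2 0-4 | T4 4-6 | T2 6-8 | T4 8-9 | T1 9-11 | T3 11-13 | T5 13-15 | T2 15-17 | T6 17-18 | T1 18-20 | T3 20-22 | T5 22-24 | T2 24-26 | T1 26-27 | T3 27-29 | T5 29-31 | T2 31-32 | T3 32-34 | T5 34-36 | T3 36-38 | T5 38-40 | T3 40-41 |
Completion: T1=27  T2=32  T3=41  T4=9  T5=40  T6=18
Turnaround (C−A): T1=20  T2=32  T3=34  T4=5  T5=32  T6=8
Response(T3) = first start − arrival = 11 − 7 = 4

4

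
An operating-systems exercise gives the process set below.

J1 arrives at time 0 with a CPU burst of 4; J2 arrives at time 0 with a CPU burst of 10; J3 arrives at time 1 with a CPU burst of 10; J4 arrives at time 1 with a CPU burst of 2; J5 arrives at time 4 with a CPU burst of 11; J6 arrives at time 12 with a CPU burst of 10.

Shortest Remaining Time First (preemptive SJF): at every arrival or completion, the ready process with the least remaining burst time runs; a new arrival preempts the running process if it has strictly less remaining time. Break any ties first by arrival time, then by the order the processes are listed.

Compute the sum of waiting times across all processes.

Timeline: | J1 0-1 | J4 1-3 | J1 3-6 | J2 6-16 | J3 16-26 | J6 26-36 | J5 36-47 |
Completion: J1=6  J2=16  J3=26  J4=3  J5=47  J6=36
Turnaround (C−A): J1=6  J2=16  J3=25  J4=2  J5=43  J6=24
Waiting = turnaround − burst: J1=2, J2=6, J3=15, J4=0, J5=32, J6=14
Total waiting = 2 + 6 + 15 + 0 + 32 + 14 = 69

69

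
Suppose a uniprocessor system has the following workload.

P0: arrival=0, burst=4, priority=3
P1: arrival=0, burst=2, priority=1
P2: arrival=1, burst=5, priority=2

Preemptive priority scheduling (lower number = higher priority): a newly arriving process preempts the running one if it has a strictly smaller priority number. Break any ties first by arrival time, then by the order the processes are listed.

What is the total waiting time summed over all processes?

Gantt: | P1 0-2 | P2 2-7 | P0 7-11 |
Completion: P0=11  P1=2  P2=7
Turnaround (C−A): P0=11  P1=2  P2=6
Waiting = turnaround − burst: P0=7, P1=0, P2=1
Total waiting = 7 + 0 + 1 = 8

8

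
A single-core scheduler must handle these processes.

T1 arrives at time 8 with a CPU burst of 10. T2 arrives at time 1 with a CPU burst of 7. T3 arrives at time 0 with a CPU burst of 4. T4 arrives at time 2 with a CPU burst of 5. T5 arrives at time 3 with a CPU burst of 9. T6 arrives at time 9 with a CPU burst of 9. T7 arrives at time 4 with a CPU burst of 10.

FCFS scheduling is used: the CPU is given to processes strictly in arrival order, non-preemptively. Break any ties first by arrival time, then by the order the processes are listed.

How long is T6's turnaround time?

Timeline: | T3 0-4 | T2 4-11 | T4 11-16 | T5 16-25 | T7 25-35 | T1 35-45 | T6 45-54 |
Completion: T1=45  T2=11  T3=4  T4=16  T5=25  T6=54  T7=35
Turnaround (C−A): T1=37  T2=10  T3=4  T4=14  T5=22  T6=45  T7=31
Turnaround(T6) = completion − arrival = 54 − 9 = 45

45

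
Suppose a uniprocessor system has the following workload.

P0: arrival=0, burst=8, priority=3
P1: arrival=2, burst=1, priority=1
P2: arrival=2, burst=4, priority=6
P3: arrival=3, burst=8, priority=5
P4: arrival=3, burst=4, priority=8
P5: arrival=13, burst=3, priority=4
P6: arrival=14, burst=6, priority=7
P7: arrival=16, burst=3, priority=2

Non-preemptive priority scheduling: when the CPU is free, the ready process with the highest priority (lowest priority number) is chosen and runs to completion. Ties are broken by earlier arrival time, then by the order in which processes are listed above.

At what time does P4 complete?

Gantt: | P0 0-8 | P1 8-9 | P3 9-17 | P7 17-20 | P5 20-23 | P2 23-27 | P6 27-33 | P4 33-37 |
Completion: P0=8  P1=9  P2=27  P3=17  P4=37  P5=23  P6=33  P7=20

37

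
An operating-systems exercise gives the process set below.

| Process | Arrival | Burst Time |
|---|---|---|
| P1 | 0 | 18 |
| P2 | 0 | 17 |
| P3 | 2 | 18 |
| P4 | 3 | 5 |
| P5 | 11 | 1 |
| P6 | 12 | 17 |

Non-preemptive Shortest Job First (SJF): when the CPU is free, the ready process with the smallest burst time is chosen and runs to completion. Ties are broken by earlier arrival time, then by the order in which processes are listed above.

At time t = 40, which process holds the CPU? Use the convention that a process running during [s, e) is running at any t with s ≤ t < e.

P1

Gantt: | P2 0-17 | P5 17-18 | P4 18-23 | P6 23-40 | P1 40-58 | P3 58-76 |
Completion: P1=58  P2=17  P3=76  P4=23  P5=18  P6=40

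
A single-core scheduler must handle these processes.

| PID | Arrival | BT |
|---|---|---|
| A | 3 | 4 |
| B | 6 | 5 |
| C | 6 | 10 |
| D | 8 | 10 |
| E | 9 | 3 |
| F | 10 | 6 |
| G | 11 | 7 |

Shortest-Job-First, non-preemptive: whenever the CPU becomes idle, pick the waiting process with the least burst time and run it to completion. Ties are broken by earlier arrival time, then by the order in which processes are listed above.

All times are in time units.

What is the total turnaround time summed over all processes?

116

Gantt: | idle 0-3 | A 3-7 | B 7-12 | E 12-15 | F 15-21 | G 21-28 | C 28-38 | D 38-48 |
Completion: A=7  B=12  C=38  D=48  E=15  F=21  G=28
Turnaround = completion − arrival: A=4, B=6, C=32, D=40, E=6, F=11, G=17
Total turnaround = 4 + 6 + 32 + 40 + 6 + 11 + 17 = 116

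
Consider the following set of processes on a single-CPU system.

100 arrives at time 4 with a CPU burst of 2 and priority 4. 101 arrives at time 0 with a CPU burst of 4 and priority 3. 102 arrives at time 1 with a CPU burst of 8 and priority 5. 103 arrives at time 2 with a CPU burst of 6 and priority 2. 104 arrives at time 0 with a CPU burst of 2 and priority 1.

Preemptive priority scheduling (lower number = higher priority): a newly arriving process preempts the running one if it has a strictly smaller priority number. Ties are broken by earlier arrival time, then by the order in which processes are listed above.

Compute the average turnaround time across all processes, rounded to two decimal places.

Schedule: | 104 0-2 | 103 2-8 | 101 8-12 | 100 12-14 | 102 14-22 |
Completion: 100=14  101=12  102=22  103=8  104=2
Turnaround (C−A): 100=10  101=12  102=21  103=6  104=2
Turnaround times: 100=10, 101=12, 102=21, 103=6, 104=2
Average turnaround = (10+12+21+6+2) / 5 = 51/5 = 10.20

10.20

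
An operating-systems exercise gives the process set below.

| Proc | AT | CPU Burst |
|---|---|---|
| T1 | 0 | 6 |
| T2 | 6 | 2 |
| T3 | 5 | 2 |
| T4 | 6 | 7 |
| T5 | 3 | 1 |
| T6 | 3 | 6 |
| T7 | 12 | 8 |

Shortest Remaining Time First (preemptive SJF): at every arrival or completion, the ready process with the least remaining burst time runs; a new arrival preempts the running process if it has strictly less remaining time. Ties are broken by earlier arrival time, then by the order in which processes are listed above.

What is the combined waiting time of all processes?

Schedule: | T1 0-3 | T5 3-4 | T1 4-7 | T3 7-9 | T2 9-11 | T6 11-17 | T4 17-24 | T7 24-32 |
Completion: T1=7  T2=11  T3=9  T4=24  T5=4  T6=17  T7=32
Waiting = turnaround − burst: T1=1, T2=3, T3=2, T4=11, T5=0, T6=8, T7=12
Total waiting = 1 + 3 + 2 + 11 + 0 + 8 + 12 = 37

37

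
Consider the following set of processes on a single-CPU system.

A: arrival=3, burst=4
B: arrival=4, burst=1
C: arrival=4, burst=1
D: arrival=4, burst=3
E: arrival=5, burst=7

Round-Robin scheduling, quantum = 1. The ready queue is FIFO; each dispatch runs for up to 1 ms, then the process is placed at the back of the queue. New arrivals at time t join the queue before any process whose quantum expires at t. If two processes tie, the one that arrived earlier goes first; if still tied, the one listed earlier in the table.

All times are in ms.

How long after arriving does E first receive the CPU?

Timeline: | idle 0-3 | A 3-4 | B 4-5 | C 5-6 | D 6-7 | A 7-8 | E 8-9 | D 9-10 | A 10-11 | E 11-12 | D 12-13 | A 13-14 | E 14-19 |
Completion: A=14  B=5  C=6  D=13  E=19
Turnaround (C−A): A=11  B=1  C=2  D=9  E=14
Response(E) = first start − arrival = 8 − 5 = 3

3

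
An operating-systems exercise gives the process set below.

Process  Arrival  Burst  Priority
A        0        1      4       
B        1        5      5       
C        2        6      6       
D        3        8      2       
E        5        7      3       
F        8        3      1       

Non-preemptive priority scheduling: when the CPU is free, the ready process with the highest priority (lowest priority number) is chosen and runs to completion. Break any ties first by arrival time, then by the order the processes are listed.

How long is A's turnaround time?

1

Schedule: | A 0-1 | B 1-6 | D 6-14 | F 14-17 | E 17-24 | C 24-30 |
Completion: A=1  B=6  C=30  D=14  E=24  F=17
Turnaround (C−A): A=1  B=5  C=28  D=11  E=19  F=9
Turnaround(A) = completion − arrival = 1 − 0 = 1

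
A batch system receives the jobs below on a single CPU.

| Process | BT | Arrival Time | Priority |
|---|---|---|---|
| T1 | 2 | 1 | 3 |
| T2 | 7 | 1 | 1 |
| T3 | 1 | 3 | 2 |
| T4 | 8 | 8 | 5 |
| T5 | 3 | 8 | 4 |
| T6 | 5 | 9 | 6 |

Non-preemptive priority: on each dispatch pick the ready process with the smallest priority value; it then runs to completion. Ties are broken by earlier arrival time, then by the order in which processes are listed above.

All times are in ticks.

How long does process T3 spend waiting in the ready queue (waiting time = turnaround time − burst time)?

Timeline: | idle 0-1 | T2 1-8 | T3 8-9 | T1 9-11 | T5 11-14 | T4 14-22 | T6 22-27 |
Completion: T1=11  T2=8  T3=9  T4=22  T5=14  T6=27
Turnaround (C−A): T1=10  T2=7  T3=6  T4=14  T5=6  T6=18
Waiting(T3) = turnaround − burst = 6 − 1 = 5

5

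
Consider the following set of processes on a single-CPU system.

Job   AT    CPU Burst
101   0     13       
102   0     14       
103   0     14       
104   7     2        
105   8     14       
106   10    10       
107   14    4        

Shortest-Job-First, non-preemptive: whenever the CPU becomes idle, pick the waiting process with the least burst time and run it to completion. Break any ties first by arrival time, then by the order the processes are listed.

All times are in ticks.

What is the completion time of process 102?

43

Schedule: | 101 0-13 | 104 13-15 | 107 15-19 | 106 19-29 | 102 29-43 | 103 43-57 | 105 57-71 |
Completion: 101=13  102=43  103=57  104=15  105=71  106=29  107=19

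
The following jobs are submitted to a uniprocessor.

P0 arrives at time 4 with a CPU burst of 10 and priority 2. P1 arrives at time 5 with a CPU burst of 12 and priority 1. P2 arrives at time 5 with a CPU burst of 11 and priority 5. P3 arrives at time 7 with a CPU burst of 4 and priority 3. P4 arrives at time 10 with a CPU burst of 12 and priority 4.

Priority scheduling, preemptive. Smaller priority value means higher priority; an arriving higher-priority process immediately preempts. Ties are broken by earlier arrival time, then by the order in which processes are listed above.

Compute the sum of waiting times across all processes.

88

Timeline: | idle 0-4 | P0 4-5 | P1 5-17 | P0 17-26 | P3 26-30 | P4 30-42 | P2 42-53 |
Completion: P0=26  P1=17  P2=53  P3=30  P4=42
Waiting = turnaround − burst: P0=12, P1=0, P2=37, P3=19, P4=20
Total waiting = 12 + 0 + 37 + 19 + 20 = 88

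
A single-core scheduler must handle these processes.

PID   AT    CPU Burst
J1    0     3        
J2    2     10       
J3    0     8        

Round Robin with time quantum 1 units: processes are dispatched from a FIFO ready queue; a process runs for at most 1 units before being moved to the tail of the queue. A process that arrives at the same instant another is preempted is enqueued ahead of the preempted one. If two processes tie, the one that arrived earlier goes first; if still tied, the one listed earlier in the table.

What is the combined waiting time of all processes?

Timeline: | J1 0-1 | J3 1-2 | J1 2-3 | J2 3-4 | J3 4-5 | J1 5-6 | J2 6-7 | J3 7-8 | J2 8-9 | J3 9-10 | J2 10-11 | J3 11-12 | J2 12-13 | J3 13-14 | J2 14-15 | J3 15-16 | J2 16-17 | J3 17-18 | J2 18-21 |
Completion: J1=6  J2=21  J3=18
Turnaround (C−A): J1=6  J2=19  J3=18
Waiting = turnaround − burst: J1=3, J2=9, J3=10
Total waiting = 3 + 9 + 10 = 22

22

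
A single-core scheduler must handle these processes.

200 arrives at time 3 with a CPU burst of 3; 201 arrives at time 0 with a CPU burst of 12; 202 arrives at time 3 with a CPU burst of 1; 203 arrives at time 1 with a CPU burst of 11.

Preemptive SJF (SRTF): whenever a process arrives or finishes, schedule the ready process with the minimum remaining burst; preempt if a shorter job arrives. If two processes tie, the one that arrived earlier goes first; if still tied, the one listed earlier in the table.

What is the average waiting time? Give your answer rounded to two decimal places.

Timeline: | 201 0-3 | 202 3-4 | 200 4-7 | 201 7-16 | 203 16-27 |
Completion: 200=7  201=16  202=4  203=27
Turnaround (C−A): 200=4  201=16  202=1  203=26
Waiting times: 200=1, 201=4, 202=0, 203=15
Average waiting = (1+4+0+15) / 4 = 20/4 = 5.00

5.00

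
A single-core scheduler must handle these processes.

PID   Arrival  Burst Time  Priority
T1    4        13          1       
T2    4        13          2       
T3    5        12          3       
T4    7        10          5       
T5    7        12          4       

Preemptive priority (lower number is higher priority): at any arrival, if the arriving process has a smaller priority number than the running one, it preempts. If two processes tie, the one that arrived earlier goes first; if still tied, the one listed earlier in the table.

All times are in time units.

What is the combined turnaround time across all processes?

180

Timeline: | idle 0-4 | T1 4-17 | T2 17-30 | T3 30-42 | T5 42-54 | T4 54-64 |
Completion: T1=17  T2=30  T3=42  T4=64  T5=54
Turnaround (C−A): T1=13  T2=26  T3=37  T4=57  T5=47
Turnaround = completion − arrival: T1=13, T2=26, T3=37, T4=57, T5=47
Total turnaround = 13 + 26 + 37 + 57 + 47 = 180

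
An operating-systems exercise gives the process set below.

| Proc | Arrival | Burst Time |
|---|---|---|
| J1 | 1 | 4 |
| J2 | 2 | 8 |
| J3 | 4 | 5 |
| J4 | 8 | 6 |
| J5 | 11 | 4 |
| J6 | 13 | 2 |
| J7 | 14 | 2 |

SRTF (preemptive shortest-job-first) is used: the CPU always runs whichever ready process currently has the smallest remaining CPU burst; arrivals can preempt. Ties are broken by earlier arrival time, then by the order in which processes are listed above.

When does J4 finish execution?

24

Schedule: | idle 0-1 | J1 1-5 | J3 5-10 | J4 10-11 | J5 11-15 | J6 15-17 | J7 17-19 | J4 19-24 | J2 24-32 |
Completion: J1=5  J2=32  J3=10  J4=24  J5=15  J6=17  J7=19
Turnaround (C−A): J1=4  J2=30  J3=6  J4=16  J5=4  J6=4  J7=5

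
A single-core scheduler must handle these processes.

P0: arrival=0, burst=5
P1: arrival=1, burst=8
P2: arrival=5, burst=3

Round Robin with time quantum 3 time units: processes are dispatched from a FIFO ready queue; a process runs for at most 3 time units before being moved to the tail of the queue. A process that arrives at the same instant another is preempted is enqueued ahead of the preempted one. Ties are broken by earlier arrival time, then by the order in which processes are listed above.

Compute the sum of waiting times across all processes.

Schedule: | P0 0-3 | P1 3-6 | P0 6-8 | P2 8-11 | P1 11-16 |
Completion: P0=8  P1=16  P2=11
Waiting = turnaround − burst: P0=3, P1=7, P2=3
Total waiting = 3 + 7 + 3 = 13

13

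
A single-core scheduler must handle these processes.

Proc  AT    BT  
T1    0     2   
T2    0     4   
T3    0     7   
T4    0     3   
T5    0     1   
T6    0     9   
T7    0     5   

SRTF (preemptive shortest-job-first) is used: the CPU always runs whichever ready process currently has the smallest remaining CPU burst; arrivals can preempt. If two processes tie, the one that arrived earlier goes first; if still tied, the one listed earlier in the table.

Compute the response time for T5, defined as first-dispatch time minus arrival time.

0

Schedule: | T5 0-1 | T1 1-3 | T4 3-6 | T2 6-10 | T7 10-15 | T3 15-22 | T6 22-31 |
Completion: T1=3  T2=10  T3=22  T4=6  T5=1  T6=31  T7=15
Turnaround (C−A): T1=3  T2=10  T3=22  T4=6  T5=1  T6=31  T7=15
Response(T5) = first start − arrival = 0 − 0 = 0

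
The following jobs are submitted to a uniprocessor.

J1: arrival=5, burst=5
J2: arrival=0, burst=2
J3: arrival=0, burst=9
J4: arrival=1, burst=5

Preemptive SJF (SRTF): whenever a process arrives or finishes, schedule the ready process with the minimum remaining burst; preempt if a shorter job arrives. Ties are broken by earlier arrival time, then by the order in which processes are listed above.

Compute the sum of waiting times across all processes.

Timeline: | J2 0-2 | J4 2-7 | J1 7-12 | J3 12-21 |
Completion: J1=12  J2=2  J3=21  J4=7
Turnaround (C−A): J1=7  J2=2  J3=21  J4=6
Waiting = turnaround − burst: J1=2, J2=0, J3=12, J4=1
Total waiting = 2 + 0 + 12 + 1 = 15

15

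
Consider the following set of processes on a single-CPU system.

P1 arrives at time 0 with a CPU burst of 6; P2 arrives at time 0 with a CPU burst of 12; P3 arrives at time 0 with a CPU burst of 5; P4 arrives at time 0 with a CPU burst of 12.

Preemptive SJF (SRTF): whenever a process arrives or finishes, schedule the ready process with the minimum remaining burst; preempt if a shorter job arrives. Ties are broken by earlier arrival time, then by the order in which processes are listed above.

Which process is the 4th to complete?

P4

Gantt: | P3 0-5 | P1 5-11 | P2 11-23 | P4 23-35 |
Completion: P1=11  P2=23  P3=5  P4=35
Turnaround (C−A): P1=11  P2=23  P3=5  P4=35
Finish order: P3 → P1 → P2 → P4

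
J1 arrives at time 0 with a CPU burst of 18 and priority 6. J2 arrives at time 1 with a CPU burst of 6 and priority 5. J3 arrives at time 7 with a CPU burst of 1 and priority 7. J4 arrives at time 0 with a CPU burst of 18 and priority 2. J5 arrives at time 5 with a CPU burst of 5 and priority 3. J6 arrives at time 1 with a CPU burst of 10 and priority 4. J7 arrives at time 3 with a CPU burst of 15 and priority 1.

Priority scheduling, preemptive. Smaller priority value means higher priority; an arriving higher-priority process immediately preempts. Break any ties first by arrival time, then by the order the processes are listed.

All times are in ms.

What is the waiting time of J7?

Gantt: | J4 0-3 | J7 3-18 | J4 18-33 | J5 33-38 | J6 38-48 | J2 48-54 | J1 54-72 | J3 72-73 |
Completion: J1=72  J2=54  J3=73  J4=33  J5=38  J6=48  J7=18
Turnaround (C−A): J1=72  J2=53  J3=66  J4=33  J5=33  J6=47  J7=15
Waiting(J7) = turnaround − burst = 15 − 15 = 0

0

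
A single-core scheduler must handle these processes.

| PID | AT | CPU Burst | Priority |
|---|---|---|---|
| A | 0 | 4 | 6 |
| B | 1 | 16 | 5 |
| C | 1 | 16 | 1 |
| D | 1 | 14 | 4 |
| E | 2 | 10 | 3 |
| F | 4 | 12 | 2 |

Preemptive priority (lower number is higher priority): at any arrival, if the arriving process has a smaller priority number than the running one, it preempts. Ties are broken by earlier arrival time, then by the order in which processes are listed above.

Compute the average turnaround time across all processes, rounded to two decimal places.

45.00

Gantt: | A 0-1 | C 1-17 | F 17-29 | E 29-39 | D 39-53 | B 53-69 | A 69-72 |
Completion: A=72  B=69  C=17  D=53  E=39  F=29
Turnaround (C−A): A=72  B=68  C=16  D=52  E=37  F=25
Turnaround times: A=72, B=68, C=16, D=52, E=37, F=25
Average turnaround = (72+68+16+52+37+25) / 6 = 270/6 = 45.00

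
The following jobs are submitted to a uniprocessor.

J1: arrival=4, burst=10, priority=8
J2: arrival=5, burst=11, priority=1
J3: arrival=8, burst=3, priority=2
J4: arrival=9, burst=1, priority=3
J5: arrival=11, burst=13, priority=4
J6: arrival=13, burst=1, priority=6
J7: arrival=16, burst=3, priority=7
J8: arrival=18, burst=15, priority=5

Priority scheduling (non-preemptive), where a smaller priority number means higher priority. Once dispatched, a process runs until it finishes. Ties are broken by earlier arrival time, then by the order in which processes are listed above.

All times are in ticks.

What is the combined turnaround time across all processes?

230

Schedule: | idle 0-4 | J1 4-14 | J2 14-25 | J3 25-28 | J4 28-29 | J5 29-42 | J8 42-57 | J6 57-58 | J7 58-61 |
Completion: J1=14  J2=25  J3=28  J4=29  J5=42  J6=58  J7=61  J8=57
Turnaround = completion − arrival: J1=10, J2=20, J3=20, J4=20, J5=31, J6=45, J7=45, J8=39
Total turnaround = 10 + 20 + 20 + 20 + 31 + 45 + 45 + 39 = 230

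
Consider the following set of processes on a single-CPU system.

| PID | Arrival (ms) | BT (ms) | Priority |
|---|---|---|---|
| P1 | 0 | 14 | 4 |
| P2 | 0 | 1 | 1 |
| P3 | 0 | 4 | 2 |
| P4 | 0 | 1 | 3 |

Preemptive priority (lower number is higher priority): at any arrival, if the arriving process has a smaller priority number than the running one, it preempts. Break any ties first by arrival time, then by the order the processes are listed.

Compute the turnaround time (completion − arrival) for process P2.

1

Schedule: | P2 0-1 | P3 1-5 | P4 5-6 | P1 6-20 |
Completion: P1=20  P2=1  P3=5  P4=6
Turnaround(P2) = completion − arrival = 1 − 0 = 1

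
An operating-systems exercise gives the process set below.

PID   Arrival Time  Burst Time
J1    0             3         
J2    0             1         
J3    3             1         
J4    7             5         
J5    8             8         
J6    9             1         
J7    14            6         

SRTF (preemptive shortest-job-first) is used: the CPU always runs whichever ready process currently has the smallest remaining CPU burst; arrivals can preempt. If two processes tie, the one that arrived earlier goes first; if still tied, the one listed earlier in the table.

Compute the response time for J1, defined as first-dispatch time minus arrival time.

Gantt: | J2 0-1 | J1 1-4 | J3 4-5 | idle 5-7 | J4 7-9 | J6 9-10 | J4 10-13 | J5 13-14 | J7 14-20 | J5 20-27 |
Completion: J1=4  J2=1  J3=5  J4=13  J5=27  J6=10  J7=20
Response(J1) = first start − arrival = 1 − 0 = 1

1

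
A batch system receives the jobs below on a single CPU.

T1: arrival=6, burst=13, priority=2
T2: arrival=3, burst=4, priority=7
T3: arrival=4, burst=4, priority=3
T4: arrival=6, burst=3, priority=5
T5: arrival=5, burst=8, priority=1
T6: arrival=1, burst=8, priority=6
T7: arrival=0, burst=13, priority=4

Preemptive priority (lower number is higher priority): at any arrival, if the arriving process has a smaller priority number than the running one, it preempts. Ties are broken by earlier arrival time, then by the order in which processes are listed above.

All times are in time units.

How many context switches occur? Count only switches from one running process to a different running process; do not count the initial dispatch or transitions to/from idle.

8

Schedule: | T7 0-4 | T3 4-5 | T5 5-13 | T1 13-26 | T3 26-29 | T7 29-38 | T4 38-41 | T6 41-49 | T2 49-53 |
Completion: T1=26  T2=53  T3=29  T4=41  T5=13  T6=49  T7=38
Turnaround (C−A): T1=20  T2=50  T3=25  T4=35  T5=8  T6=48  T7=38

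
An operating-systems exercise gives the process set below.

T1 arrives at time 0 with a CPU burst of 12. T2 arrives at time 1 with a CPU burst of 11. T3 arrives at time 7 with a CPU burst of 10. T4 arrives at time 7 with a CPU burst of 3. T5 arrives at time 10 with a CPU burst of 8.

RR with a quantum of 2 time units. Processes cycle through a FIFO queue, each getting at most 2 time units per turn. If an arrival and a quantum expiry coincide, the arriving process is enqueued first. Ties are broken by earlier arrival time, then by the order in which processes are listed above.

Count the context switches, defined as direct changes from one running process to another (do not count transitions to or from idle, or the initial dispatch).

Gantt: | T1 0-2 | T2 2-4 | T1 4-6 | T2 6-8 | T1 8-10 | T3 10-12 | T4 12-14 | T2 14-16 | T5 16-18 | T1 18-20 | T3 20-22 | T4 22-23 | T2 23-25 | T5 25-27 | T1 27-29 | T3 29-31 | T2 31-33 | T5 33-35 | T1 35-37 | T3 37-39 | T2 39-40 | T5 40-42 | T3 42-44 |
Completion: T1=37  T2=40  T3=44  T4=23  T5=42
Turnaround (C−A): T1=37  T2=39  T3=37  T4=16  T5=32

22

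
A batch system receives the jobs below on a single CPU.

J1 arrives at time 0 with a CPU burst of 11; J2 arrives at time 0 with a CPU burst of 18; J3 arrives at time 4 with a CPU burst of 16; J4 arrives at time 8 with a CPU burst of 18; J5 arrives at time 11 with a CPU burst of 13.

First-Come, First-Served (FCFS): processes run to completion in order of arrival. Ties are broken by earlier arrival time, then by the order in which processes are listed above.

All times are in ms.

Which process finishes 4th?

J4

Gantt: | J1 0-11 | J2 11-29 | J3 29-45 | J4 45-63 | J5 63-76 |
Completion: J1=11  J2=29  J3=45  J4=63  J5=76
Finish order: J1 → J2 → J3 → J4 → J5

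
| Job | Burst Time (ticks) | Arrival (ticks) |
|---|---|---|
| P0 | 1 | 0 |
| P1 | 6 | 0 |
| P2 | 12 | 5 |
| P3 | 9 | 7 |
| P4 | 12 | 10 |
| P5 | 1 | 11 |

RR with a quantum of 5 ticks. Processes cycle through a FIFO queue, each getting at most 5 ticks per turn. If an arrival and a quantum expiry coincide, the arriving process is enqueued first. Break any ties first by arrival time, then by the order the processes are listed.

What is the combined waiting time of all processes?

74

Schedule: | P0 0-1 | P1 1-6 | P2 6-11 | P1 11-12 | P3 12-17 | P4 17-22 | P5 22-23 | P2 23-28 | P3 28-32 | P4 32-37 | P2 37-39 | P4 39-41 |
Completion: P0=1  P1=12  P2=39  P3=32  P4=41  P5=23
Turnaround (C−A): P0=1  P1=12  P2=34  P3=25  P4=31  P5=12
Waiting = turnaround − burst: P0=0, P1=6, P2=22, P3=16, P4=19, P5=11
Total waiting = 0 + 6 + 22 + 16 + 19 + 11 = 74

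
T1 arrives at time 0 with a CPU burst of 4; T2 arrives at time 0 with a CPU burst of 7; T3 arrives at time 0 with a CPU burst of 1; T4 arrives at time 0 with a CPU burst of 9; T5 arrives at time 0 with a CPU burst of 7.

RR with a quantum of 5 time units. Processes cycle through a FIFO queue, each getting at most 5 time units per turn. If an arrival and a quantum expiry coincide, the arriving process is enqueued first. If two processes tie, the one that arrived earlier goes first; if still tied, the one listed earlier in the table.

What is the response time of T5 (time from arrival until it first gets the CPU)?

15

Timeline: | T1 0-4 | T2 4-9 | T3 9-10 | T4 10-15 | T5 15-20 | T2 20-22 | T4 22-26 | T5 26-28 |
Completion: T1=4  T2=22  T3=10  T4=26  T5=28
Turnaround (C−A): T1=4  T2=22  T3=10  T4=26  T5=28
Response(T5) = first start − arrival = 15 − 0 = 15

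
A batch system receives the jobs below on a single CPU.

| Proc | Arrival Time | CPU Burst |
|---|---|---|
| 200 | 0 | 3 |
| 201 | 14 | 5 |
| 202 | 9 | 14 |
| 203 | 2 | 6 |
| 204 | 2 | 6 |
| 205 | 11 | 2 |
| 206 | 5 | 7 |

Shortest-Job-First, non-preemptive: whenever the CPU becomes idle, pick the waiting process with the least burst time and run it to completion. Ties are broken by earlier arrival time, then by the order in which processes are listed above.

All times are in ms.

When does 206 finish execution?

29

Schedule: | 200 0-3 | 203 3-9 | 204 9-15 | 205 15-17 | 201 17-22 | 206 22-29 | 202 29-43 |
Completion: 200=3  201=22  202=43  203=9  204=15  205=17  206=29
Turnaround (C−A): 200=3  201=8  202=34  203=7  204=13  205=6  206=24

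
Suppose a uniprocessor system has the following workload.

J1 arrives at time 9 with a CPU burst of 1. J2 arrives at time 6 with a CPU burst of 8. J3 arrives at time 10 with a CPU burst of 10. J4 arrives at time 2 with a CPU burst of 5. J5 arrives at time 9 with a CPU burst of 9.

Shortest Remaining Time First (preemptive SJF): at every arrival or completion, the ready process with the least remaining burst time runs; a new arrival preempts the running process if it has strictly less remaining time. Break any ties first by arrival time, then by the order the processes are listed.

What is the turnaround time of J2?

10

Timeline: | idle 0-2 | J4 2-7 | J2 7-9 | J1 9-10 | J2 10-16 | J5 16-25 | J3 25-35 |
Completion: J1=10  J2=16  J3=35  J4=7  J5=25
Turnaround (C−A): J1=1  J2=10  J3=25  J4=5  J5=16
Turnaround(J2) = completion − arrival = 16 − 6 = 10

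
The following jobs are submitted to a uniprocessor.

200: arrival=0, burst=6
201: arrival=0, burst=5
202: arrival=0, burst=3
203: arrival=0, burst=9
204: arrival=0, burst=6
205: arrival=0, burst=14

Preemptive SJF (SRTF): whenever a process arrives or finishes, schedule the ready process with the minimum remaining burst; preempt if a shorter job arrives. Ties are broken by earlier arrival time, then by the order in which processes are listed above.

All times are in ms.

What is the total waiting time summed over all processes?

74

Schedule: | 202 0-3 | 201 3-8 | 200 8-14 | 204 14-20 | 203 20-29 | 205 29-43 |
Completion: 200=14  201=8  202=3  203=29  204=20  205=43
Turnaround (C−A): 200=14  201=8  202=3  203=29  204=20  205=43
Waiting = turnaround − burst: 200=8, 201=3, 202=0, 203=20, 204=14, 205=29
Total waiting = 8 + 3 + 0 + 20 + 14 + 29 = 74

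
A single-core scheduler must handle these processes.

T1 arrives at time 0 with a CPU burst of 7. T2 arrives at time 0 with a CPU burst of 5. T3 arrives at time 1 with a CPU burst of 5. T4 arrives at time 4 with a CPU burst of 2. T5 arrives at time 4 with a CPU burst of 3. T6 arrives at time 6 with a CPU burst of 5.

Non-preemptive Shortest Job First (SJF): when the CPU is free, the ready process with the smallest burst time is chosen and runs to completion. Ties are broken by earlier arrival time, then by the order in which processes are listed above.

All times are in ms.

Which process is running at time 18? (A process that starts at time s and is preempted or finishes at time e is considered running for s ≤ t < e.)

Schedule: | T2 0-5 | T4 5-7 | T5 7-10 | T3 10-15 | T6 15-20 | T1 20-27 |
Completion: T1=27  T2=5  T3=15  T4=7  T5=10  T6=20
Turnaround (C−A): T1=27  T2=5  T3=14  T4=3  T5=6  T6=14

T6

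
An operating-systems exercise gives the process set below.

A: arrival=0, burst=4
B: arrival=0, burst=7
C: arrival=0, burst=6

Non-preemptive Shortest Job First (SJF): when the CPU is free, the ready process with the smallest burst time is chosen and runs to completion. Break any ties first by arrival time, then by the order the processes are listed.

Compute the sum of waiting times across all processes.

14

Timeline: | A 0-4 | C 4-10 | B 10-17 |
Completion: A=4  B=17  C=10
Turnaround (C−A): A=4  B=17  C=10
Waiting = turnaround − burst: A=0, B=10, C=4
Total waiting = 0 + 10 + 4 = 14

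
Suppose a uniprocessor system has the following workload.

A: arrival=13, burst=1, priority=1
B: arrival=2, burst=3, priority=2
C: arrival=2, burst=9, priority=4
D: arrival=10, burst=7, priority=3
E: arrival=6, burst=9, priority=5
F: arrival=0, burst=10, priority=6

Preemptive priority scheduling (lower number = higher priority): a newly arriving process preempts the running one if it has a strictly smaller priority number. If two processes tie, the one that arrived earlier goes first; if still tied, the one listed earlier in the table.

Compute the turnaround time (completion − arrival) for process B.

Schedule: | F 0-2 | B 2-5 | C 5-10 | D 10-13 | A 13-14 | D 14-18 | C 18-22 | E 22-31 | F 31-39 |
Completion: A=14  B=5  C=22  D=18  E=31  F=39
Turnaround(B) = completion − arrival = 5 − 2 = 3

3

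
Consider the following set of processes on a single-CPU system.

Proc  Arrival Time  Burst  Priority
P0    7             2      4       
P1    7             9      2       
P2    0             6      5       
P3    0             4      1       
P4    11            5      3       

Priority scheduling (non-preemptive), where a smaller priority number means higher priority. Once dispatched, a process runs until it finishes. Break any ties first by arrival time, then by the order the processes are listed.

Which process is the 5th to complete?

Gantt: | P3 0-4 | P2 4-10 | P1 10-19 | P4 19-24 | P0 24-26 |
Completion: P0=26  P1=19  P2=10  P3=4  P4=24
Turnaround (C−A): P0=19  P1=12  P2=10  P3=4  P4=13
Finish order: P3 → P2 → P1 → P4 → P0

P0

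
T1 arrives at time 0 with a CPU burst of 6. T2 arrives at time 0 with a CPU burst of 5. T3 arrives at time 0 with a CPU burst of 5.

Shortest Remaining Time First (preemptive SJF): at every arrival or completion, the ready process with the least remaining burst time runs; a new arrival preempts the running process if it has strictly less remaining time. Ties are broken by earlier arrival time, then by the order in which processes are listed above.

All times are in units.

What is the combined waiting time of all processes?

15

Gantt: | T2 0-5 | T3 5-10 | T1 10-16 |
Completion: T1=16  T2=5  T3=10
Waiting = turnaround − burst: T1=10, T2=0, T3=5
Total waiting = 10 + 0 + 5 = 15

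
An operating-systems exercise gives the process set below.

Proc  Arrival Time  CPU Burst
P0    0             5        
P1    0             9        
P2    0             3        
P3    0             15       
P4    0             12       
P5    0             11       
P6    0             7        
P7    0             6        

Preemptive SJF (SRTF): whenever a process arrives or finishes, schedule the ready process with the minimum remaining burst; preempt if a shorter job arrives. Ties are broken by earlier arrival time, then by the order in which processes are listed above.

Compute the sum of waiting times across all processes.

Gantt: | P2 0-3 | P0 3-8 | P7 8-14 | P6 14-21 | P1 21-30 | P5 30-41 | P4 41-53 | P3 53-68 |
Completion: P0=8  P1=30  P2=3  P3=68  P4=53  P5=41  P6=21  P7=14
Waiting = turnaround − burst: P0=3, P1=21, P2=0, P3=53, P4=41, P5=30, P6=14, P7=8
Total waiting = 3 + 21 + 0 + 53 + 41 + 30 + 14 + 8 = 170

170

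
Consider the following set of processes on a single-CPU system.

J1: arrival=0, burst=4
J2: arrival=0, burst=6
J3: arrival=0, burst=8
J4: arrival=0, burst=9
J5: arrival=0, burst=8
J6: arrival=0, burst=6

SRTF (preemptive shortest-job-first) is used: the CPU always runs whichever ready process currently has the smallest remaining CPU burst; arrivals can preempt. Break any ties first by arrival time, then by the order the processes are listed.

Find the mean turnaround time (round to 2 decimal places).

Schedule: | J1 0-4 | J2 4-10 | J6 10-16 | J3 16-24 | J5 24-32 | J4 32-41 |
Completion: J1=4  J2=10  J3=24  J4=41  J5=32  J6=16
Turnaround times: J1=4, J2=10, J3=24, J4=41, J5=32, J6=16
Average turnaround = (4+10+24+41+32+16) / 6 = 127/6 = 21.17

21.17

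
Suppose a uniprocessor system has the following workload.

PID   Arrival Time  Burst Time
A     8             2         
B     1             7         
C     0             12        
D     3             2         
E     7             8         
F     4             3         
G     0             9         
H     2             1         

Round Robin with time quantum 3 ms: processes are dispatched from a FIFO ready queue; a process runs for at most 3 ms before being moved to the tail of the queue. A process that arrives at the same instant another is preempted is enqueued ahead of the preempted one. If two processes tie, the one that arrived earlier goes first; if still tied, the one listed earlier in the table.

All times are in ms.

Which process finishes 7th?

Gantt: | C 0-3 | G 3-6 | B 6-9 | H 9-10 | D 10-12 | C 12-15 | F 15-18 | G 18-21 | E 21-24 | A 24-26 | B 26-29 | C 29-32 | G 32-35 | E 35-38 | B 38-39 | C 39-42 | E 42-44 |
Completion: A=26  B=39  C=42  D=12  E=44  F=18  G=35  H=10
Finish order: H → D → F → A → G → B → C → E

C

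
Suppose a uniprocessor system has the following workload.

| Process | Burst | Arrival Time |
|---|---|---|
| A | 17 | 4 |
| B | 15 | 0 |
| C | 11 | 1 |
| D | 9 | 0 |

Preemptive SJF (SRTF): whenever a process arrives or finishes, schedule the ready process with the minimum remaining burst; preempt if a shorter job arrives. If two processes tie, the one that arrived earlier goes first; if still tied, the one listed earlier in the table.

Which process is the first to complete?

D

Gantt: | D 0-9 | C 9-20 | B 20-35 | A 35-52 |
Completion: A=52  B=35  C=20  D=9
Turnaround (C−A): A=48  B=35  C=19  D=9
Finish order: D → C → B → A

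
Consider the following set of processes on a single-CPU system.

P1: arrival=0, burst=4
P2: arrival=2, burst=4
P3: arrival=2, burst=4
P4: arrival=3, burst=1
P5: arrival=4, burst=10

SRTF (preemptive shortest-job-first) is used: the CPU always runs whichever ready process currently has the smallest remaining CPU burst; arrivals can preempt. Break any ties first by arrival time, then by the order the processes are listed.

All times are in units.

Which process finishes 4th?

P3

Timeline: | P1 0-4 | P4 4-5 | P2 5-9 | P3 9-13 | P5 13-23 |
Completion: P1=4  P2=9  P3=13  P4=5  P5=23
Turnaround (C−A): P1=4  P2=7  P3=11  P4=2  P5=19
Finish order: P1 → P4 → P2 → P3 → P5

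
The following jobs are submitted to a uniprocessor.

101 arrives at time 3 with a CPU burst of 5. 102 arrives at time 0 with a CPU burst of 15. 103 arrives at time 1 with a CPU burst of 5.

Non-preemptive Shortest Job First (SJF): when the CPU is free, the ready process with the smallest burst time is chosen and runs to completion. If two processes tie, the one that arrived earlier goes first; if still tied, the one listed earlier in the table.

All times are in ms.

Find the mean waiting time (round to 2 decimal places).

10.33

Timeline: | 102 0-15 | 103 15-20 | 101 20-25 |
Completion: 101=25  102=15  103=20
Waiting times: 101=17, 102=0, 103=14
Average waiting = (17+0+14) / 3 = 31/3 = 10.33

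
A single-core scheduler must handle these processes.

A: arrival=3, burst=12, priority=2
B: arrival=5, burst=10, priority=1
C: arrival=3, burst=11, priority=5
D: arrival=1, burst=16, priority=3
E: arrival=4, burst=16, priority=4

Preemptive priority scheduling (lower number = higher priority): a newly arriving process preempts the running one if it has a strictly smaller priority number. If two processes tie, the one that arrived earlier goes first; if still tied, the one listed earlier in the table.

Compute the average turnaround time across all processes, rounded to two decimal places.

36.80

Schedule: | idle 0-1 | D 1-3 | A 3-5 | B 5-15 | A 15-25 | D 25-39 | E 39-55 | C 55-66 |
Completion: A=25  B=15  C=66  D=39  E=55
Turnaround (C−A): A=22  B=10  C=63  D=38  E=51
Turnaround times: A=22, B=10, C=63, D=38, E=51
Average turnaround = (22+10+63+38+51) / 5 = 184/5 = 36.80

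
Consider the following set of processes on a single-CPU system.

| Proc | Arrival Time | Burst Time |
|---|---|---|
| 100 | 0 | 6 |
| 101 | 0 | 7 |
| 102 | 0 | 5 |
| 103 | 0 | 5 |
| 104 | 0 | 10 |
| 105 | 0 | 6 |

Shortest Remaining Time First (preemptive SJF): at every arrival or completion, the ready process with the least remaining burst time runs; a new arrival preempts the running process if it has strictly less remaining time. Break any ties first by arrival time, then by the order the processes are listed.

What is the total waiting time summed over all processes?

82

Schedule: | 102 0-5 | 103 5-10 | 100 10-16 | 105 16-22 | 101 22-29 | 104 29-39 |
Completion: 100=16  101=29  102=5  103=10  104=39  105=22
Turnaround (C−A): 100=16  101=29  102=5  103=10  104=39  105=22
Waiting = turnaround − burst: 100=10, 101=22, 102=0, 103=5, 104=29, 105=16
Total waiting = 10 + 22 + 0 + 5 + 29 + 16 = 82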